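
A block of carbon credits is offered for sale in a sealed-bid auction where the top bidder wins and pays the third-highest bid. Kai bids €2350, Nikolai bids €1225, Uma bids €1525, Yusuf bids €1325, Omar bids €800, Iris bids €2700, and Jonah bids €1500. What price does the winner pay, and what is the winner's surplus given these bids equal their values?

Bids in descending order: Iris €2700, then Kai €2350, then Uma €1525, then Jonah €1500, then Yusuf €1325, then Nikolai €1225, then Omar €800.
Iris is the highest bidder, so Iris wins.
Under the third-price rule, the price is the third-highest bid: €1525.
Surplus = €2700 − €1525 = €1175.

The winner pays €1525 for a surplus of €1175.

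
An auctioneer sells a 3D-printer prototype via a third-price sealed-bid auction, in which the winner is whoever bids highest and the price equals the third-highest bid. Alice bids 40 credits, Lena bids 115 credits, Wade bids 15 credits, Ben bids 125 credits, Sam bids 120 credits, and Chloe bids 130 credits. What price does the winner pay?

The winner pays 120 credits.

Sorted high to low: Chloe 130 credits; Ben 125 credits; Sam 120 credits; Lena 115 credits; Alice 40 credits; Wade 15 credits.
Chloe is the highest bidder, so Chloe wins.
Under the third-price rule, the price is the third-highest bid: 120 credits.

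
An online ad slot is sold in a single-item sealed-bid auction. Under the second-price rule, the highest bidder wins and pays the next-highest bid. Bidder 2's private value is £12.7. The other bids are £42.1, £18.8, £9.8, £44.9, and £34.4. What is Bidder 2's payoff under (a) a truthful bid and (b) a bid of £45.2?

Truthful: £0.0; alternative: -£32.2.

The highest competing bid is £44.9.
Bidding truthfully at £12.7: the top bid is £44.9 (a rival), so Bidder 2 loses. Payoff = £0.0.
Bidding £45.2: Bidder 2 has the top bid, wins, and pays the second-highest bid £44.9. Payoff = £12.7 − £44.9 = -£32.2.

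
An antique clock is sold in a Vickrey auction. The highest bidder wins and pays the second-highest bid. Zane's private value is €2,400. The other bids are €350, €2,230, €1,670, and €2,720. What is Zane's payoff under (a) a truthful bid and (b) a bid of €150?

Truthful: €0; alternative: €0.

The highest competing bid is €2,720.
Bidding truthfully at €2,400: the top bid is €2,720 (a rival), so Zane loses. Payoff = €0.
Bidding €150: the top bid is €2,720 (a rival), so Zane loses. Payoff = €0.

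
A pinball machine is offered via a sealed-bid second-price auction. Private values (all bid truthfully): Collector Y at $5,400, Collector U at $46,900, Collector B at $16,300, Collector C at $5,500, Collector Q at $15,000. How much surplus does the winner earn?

Ranking the bids: Collector U $46,900, then Collector B $16,300, then Collector Q $15,000, then Collector C $5,500, then Collector Y $5,400.
Collector U wins with the top bid and pays the second-highest, $16,300.
Surplus = $46,900 − $16,300 = $30,600.

$30,600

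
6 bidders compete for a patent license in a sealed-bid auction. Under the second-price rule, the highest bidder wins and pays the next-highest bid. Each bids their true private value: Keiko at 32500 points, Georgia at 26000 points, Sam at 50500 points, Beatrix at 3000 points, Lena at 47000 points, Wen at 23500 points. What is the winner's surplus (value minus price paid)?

Sorted high to low: Sam 50500 points; Lena 47000 points; Keiko 32500 points; Georgia 26000 points; Wen 23500 points; Beatrix 3000 points.
Sam wins with the top bid and pays the second-highest, 47000 points.
Surplus = 50500 points − 47000 points = 3500 points.

Winner's surplus: 3500 points.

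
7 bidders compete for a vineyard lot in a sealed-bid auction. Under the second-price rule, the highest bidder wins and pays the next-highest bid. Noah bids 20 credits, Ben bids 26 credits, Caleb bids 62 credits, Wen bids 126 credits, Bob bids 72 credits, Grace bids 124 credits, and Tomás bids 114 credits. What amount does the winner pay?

Ordered from highest: Wen 126 credits; Grace 124 credits; Tomás 114 credits; Bob 72 credits; Caleb 62 credits; Ben 26 credits; Noah 20 credits.
Wen has the highest bid, so Wen wins.
The second-highest bid is 124 credits, so that is what Wen pays.

The winner pays 124 credits.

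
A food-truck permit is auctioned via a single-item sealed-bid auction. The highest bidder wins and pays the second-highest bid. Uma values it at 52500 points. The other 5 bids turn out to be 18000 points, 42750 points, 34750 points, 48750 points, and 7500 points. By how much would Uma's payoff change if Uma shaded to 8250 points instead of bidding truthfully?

-3750 points

The highest competing bid is 48750 points.
Bidding truthfully at 52500 points: Uma has the top bid, wins, and pays the second-highest bid 48750 points. Payoff = 52500 points − 48750 points = 3750 points.
Bidding 8250 points: the top bid is 48750 points (a rival), so Uma loses. Payoff = 0 points.
Change = 0 points − 3750 points = -3750 points.
This is the dominant-strategy logic: truthful bidding weakly beats any alternative.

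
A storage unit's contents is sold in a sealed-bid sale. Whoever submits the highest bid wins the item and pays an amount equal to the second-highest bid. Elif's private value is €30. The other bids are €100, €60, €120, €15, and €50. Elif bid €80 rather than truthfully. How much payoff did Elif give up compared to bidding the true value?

The highest competing bid is €120.
Bidding truthfully at €30: the top bid is €120 (a rival), so Elif loses. Payoff = €0.
Bidding €80: the top bid is €120 (a rival), so Elif loses. Payoff = €0.
Regret = truthful payoff − actual payoff = €0 − €0 = €0.
The bid only affects whether you win, not the price — here both bids land on the same side of the top rival bid, so the deviation is payoff-neutral.

Payoff forgone: €0.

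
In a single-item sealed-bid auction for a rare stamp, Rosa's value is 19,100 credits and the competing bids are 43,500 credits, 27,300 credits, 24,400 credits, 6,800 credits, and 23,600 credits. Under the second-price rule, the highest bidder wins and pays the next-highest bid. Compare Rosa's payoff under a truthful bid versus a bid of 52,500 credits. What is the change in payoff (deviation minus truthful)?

-24,400 credits

The highest competing bid is 43,500 credits.
Bidding truthfully at 19,100 credits: the top bid is 43,500 credits (a rival), so Rosa loses. Payoff = 0 credits.
Bidding 52,500 credits: Rosa has the top bid, wins, and pays the second-highest bid 43,500 credits. Payoff = 19,100 credits − 43,500 credits = -24,400 credits.
Change = -24,400 credits − 0 credits = -24,400 credits.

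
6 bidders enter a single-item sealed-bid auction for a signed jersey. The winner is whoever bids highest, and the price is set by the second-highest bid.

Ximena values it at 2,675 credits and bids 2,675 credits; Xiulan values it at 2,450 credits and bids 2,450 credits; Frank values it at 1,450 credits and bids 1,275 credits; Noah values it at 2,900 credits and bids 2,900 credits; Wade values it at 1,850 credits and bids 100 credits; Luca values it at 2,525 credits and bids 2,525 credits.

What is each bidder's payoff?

Sorted high to low: Noah 2,900 credits; Ximena 2,675 credits; Luca 2,525 credits; Xiulan 2,450 credits; Frank 1,275 credits; Wade 100 credits.
Noah has the top bid and wins; the price is the second-highest bid, 2,675 credits.
Noah's payoff = 2,900 credits − 2,675 credits = 225 credits. All other bidders lose, so their payoff is 0.

Payoffs: Ximena 0 credits, Xiulan 0 credits, Frank 0 credits, Noah 225 credits, Wade 0 credits, Luca 0 credits.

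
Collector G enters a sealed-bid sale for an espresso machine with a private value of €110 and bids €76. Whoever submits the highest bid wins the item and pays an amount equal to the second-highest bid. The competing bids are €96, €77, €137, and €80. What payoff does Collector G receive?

Collector G's payoff: €0.

Highest competing bid: €137.
Collector G's bid €76 is not the highest, so Collector G loses, pays nothing, and earns zero payoff.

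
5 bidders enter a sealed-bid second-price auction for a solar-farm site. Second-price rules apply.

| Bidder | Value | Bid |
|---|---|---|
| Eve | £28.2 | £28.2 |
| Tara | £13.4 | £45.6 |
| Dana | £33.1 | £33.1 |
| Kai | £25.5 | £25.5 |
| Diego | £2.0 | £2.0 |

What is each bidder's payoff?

Payoffs: Eve £0.0, Tara -£19.7, Dana £0.0, Kai £0.0, Diego £0.0.

Ranking the bids: Tara £45.6, then Dana £33.1, then Eve £28.2, then Kai £25.5, then Diego £2.0.
Tara has the top bid and wins; the price is the second-highest bid, £33.1.
Tara's payoff = £13.4 − £33.1 = -£19.7. All other bidders lose, so their payoff is 0.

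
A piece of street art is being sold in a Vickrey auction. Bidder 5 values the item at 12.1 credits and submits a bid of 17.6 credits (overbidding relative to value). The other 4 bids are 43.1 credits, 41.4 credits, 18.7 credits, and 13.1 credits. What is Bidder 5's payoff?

Highest competing bid: 43.1 credits.
Bidder 5's bid 17.6 credits is not the highest, so Bidder 5 loses, pays nothing, and earns zero payoff.

Payoff = 0.0 credits.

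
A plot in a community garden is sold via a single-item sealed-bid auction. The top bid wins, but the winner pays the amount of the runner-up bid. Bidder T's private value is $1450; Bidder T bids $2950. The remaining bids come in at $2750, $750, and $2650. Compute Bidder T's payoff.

-$1300

Highest competing bid: $2750.
Bidder T's bid $2950 is the highest overall, so Bidder T wins and pays the second-highest bid, $2750.
Payoff = value − price = $1450 − $2750 = -$1300.
Overbidding won the item at a price above value — truthful bidding would have avoided this loss.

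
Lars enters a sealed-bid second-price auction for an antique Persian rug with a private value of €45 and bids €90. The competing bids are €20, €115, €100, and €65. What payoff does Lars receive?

Lars's payoff: €0.

Highest competing bid: €115.
Lars's bid €90 is not the highest, so Lars loses, pays nothing, and earns zero payoff.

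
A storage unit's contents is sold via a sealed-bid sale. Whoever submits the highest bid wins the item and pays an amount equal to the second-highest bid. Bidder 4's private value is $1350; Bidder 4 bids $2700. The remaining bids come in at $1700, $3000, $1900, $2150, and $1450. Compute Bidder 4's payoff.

Highest competing bid: $3000.
Bidder 4's bid $2700 is not the highest, so Bidder 4 loses, pays nothing, and earns zero payoff.

$0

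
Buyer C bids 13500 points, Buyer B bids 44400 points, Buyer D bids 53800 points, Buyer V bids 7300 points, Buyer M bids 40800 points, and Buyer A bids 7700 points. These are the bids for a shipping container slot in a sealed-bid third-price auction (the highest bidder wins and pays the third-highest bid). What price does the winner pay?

Sorted high to low: Buyer D 53800 points, then Buyer B 44400 points, then Buyer M 40800 points, then Buyer C 13500 points, then Buyer A 7700 points, then Buyer V 7300 points.
Buyer D is the highest bidder, so Buyer D wins.
Under the third-price rule, the price is the third-highest bid: 40800 points.

The winner pays 40800 points.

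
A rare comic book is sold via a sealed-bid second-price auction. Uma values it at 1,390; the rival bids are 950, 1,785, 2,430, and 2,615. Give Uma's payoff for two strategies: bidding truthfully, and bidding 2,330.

The highest competing bid is 2,615.
Bidding truthfully at 1,390: the top bid is 2,615 (a rival), so Uma loses. Payoff = 0.
Bidding 2,330: the top bid is 2,615 (a rival), so Uma loses. Payoff = 0.

Truthful: 0; alternative: 0.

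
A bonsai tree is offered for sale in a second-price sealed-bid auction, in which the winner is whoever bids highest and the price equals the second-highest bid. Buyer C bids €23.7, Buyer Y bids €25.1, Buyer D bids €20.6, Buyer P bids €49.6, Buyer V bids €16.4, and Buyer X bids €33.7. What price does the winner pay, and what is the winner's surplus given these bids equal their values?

Price €33.7; surplus €15.9.

Ranking the bids: Buyer P €49.6, then Buyer X €33.7, then Buyer Y €25.1, then Buyer C €23.7, then Buyer D €20.6, then Buyer V €16.4.
Buyer P is the highest bidder, so Buyer P wins.
Under the second-price rule, the price is the second-highest bid: €33.7.
Surplus = €49.6 − €33.7 = €15.9.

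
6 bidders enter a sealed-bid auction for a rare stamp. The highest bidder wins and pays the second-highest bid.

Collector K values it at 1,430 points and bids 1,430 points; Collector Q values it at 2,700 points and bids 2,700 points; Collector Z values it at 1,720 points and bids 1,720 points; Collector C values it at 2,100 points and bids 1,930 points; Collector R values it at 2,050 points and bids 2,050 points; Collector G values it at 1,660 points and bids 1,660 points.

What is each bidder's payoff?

Collector K 0 points, Collector Q 650 points, Collector Z 0 points, Collector C 0 points, Collector R 0 points, Collector G 0 points.

Sorted high to low: Collector Q 2,700 points > Collector R 2,050 points > Collector C 1,930 points > Collector Z 1,720 points > Collector G 1,660 points > Collector K 1,430 points.
Collector Q has the top bid and wins; the price is the second-highest bid, 2,050 points.
Collector Q's payoff = 2,700 points − 2,050 points = 650 points. All other bidders lose, so their payoff is 0.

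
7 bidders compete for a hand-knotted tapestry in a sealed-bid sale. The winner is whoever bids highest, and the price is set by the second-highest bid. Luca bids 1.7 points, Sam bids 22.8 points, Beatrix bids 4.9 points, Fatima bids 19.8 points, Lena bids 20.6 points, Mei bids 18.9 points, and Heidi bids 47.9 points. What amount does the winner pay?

Price paid: 22.8 points.

Sorted high to low: Heidi 47.9 points > Sam 22.8 points > Lena 20.6 points > Fatima 19.8 points > Mei 18.9 points > Beatrix 4.9 points > Luca 1.7 points.
Heidi has the highest bid, so Heidi wins.
The second-highest bid is 22.8 points, so that is what Heidi pays.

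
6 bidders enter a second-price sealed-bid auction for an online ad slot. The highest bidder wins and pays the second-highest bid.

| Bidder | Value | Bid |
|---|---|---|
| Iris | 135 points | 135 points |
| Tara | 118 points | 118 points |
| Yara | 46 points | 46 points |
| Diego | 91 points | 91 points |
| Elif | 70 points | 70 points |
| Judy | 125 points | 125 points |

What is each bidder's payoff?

Iris 10 points, Tara 0 points, Yara 0 points, Diego 0 points, Elif 0 points, Judy 0 points.

Ordered from highest: Iris 135 points, then Judy 125 points, then Tara 118 points, then Diego 91 points, then Elif 70 points, then Yara 46 points.
Iris has the top bid and wins; the price is the second-highest bid, 125 points.
Iris's payoff = 135 points − 125 points = 10 points. All other bidders lose, so their payoff is 0.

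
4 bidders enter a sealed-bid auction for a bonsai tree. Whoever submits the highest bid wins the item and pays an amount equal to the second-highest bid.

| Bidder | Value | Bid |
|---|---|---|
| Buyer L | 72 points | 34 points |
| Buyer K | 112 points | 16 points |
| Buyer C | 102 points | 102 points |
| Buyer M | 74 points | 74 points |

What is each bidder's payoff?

Payoffs: Buyer L 0 points, Buyer K 0 points, Buyer C 28 points, Buyer M 0 points.

Ordered from highest: Buyer C 102 points; Buyer M 74 points; Buyer L 34 points; Buyer K 16 points.
Buyer C has the top bid and wins; the price is the second-highest bid, 74 points.
Buyer C's payoff = 102 points − 74 points = 28 points. All other bidders lose, so their payoff is 0.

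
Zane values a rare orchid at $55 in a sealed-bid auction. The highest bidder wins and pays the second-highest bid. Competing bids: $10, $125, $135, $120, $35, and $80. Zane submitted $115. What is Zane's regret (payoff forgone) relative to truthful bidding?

The highest competing bid is $135.
Bidding truthfully at $55: the top bid is $135 (a rival), so Zane loses. Payoff = $0.
Bidding $115: the top bid is $135 (a rival), so Zane loses. Payoff = $0.
Regret = truthful payoff − actual payoff = $0 − $0 = $0.
The bid only affects whether you win, not the price — here both bids land on the same side of the top rival bid, so the deviation is payoff-neutral.

Payoff forgone: $0.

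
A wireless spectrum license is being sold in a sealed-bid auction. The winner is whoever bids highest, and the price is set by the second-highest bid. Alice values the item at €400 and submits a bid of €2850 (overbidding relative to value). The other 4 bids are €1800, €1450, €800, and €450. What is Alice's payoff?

Alice's payoff: -€1400.

Highest competing bid: €1800.
Alice's bid €2850 is the highest overall, so Alice wins and pays the second-highest bid, €1800.
Payoff = value − price = €400 − €1800 = -€1400.
Overbidding won the item at a price above value — truthful bidding would have avoided this loss.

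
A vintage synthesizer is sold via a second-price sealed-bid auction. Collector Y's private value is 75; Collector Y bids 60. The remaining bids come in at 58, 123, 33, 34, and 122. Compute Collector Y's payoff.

Highest competing bid: 123.
Collector Y's bid 60 is not the highest, so Collector Y loses, pays nothing, and earns zero payoff.

Collector Y's payoff: 0.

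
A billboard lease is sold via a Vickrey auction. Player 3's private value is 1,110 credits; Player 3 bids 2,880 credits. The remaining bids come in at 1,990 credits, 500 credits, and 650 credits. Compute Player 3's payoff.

Highest competing bid: 1,990 credits.
Player 3's bid 2,880 credits is the highest overall, so Player 3 wins and pays the second-highest bid, 1,990 credits.
Payoff = value − price = 1,110 credits − 1,990 credits = -880 credits.

The bidder's payoff: -880 credits.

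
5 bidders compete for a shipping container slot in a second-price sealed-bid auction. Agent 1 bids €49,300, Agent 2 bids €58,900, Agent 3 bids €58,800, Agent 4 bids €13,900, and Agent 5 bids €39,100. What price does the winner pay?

Sorted high to low: Agent 2 €58,900, then Agent 3 €58,800, then Agent 1 €49,300, then Agent 5 €39,100, then Agent 4 €13,900.
Agent 2 has the highest bid, so Agent 2 wins.
The second-highest bid is €58,800, so that is what Agent 2 pays.

Price paid: €58,800.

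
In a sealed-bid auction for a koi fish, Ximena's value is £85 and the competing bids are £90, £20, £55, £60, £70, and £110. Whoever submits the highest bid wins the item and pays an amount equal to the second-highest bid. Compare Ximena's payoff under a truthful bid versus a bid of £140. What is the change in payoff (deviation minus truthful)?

The highest competing bid is £110.
Bidding truthfully at £85: the top bid is £110 (a rival), so Ximena loses. Payoff = £0.
Bidding £140: Ximena has the top bid, wins, and pays the second-highest bid £110. Payoff = £85 − £110 = -£25.
Change = -£25 − £0 = -£25.
Deviating from a truthful bid can only lose payoff in a second-price auction — never gain.

-£25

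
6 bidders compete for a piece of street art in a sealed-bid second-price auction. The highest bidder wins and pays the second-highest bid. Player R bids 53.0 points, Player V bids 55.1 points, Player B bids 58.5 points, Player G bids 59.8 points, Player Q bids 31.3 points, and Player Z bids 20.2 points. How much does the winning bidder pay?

Bids in descending order: Player G 59.8 points, then Player B 58.5 points, then Player V 55.1 points, then Player R 53.0 points, then Player Q 31.3 points, then Player Z 20.2 points.
Player G has the highest bid, so Player G wins.
The second-highest bid is 58.5 points, so that is what Player G pays.

58.5 points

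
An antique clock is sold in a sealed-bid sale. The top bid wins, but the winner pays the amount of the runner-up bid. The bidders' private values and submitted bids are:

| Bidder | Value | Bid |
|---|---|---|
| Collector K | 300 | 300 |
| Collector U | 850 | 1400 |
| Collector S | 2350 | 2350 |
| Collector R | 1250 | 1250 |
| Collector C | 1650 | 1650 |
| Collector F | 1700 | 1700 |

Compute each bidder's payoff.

Ordered from highest: Collector S 2350 > Collector F 1700 > Collector C 1650 > Collector U 1400 > Collector R 1250 > Collector K 300.
Collector S has the top bid and wins; the price is the second-highest bid, 1700.
Collector S's payoff = 2350 − 1700 = 650. All other bidders lose, so their payoff is 0.

Collector K 0, Collector U 0, Collector S 650, Collector R 0, Collector C 0, Collector F 0.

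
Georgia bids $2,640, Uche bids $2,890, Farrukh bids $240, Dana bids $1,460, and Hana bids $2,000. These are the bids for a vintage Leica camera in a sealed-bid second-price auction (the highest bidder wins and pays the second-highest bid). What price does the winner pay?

Ranking the bids: Uche $2,890, then Georgia $2,640, then Hana $2,000, then Dana $1,460, then Farrukh $240.
Uche is the highest bidder, so Uche wins.
Under the second-price rule, the price is the second-highest bid: $2,640.

$2,640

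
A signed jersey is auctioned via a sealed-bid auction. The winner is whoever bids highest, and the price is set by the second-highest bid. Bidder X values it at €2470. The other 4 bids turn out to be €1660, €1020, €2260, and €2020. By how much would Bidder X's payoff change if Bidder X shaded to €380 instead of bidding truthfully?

The highest competing bid is €2260.
Bidding truthfully at €2470: Bidder X has the top bid, wins, and pays the second-highest bid €2260. Payoff = €2470 − €2260 = €210.
Bidding €380: the top bid is €2260 (a rival), so Bidder X loses. Payoff = €0.
Change = €0 − €210 = -€210.
Deviating from a truthful bid can only lose payoff in a second-price auction — never gain.

-€210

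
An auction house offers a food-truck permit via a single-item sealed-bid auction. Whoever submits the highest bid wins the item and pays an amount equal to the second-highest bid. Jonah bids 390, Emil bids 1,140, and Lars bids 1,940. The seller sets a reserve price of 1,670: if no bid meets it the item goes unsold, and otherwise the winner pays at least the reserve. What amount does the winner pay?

Sorted high to low: Lars 1,940; Emil 1,140; Jonah 390.
Lars has the highest bid, so Lars wins.
The second-highest bid is 1,140, but the reserve 1,670 is higher, so the price is the reserve.

The winner pays 1,670.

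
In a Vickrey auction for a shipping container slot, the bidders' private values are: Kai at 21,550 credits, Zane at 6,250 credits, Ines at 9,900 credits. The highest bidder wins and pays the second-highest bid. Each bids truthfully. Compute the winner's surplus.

Ranking the bids: Kai 21,550 credits > Ines 9,900 credits > Zane 6,250 credits.
Kai wins with the top bid and pays the second-highest, 9,900 credits.
Surplus = 21,550 credits − 9,900 credits = 11,650 credits.

11,650 credits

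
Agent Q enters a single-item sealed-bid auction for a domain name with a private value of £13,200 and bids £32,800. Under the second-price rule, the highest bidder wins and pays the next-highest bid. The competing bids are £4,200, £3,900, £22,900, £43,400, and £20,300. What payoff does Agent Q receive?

Payoff = £0.

Highest competing bid: £43,400.
Agent Q's bid £32,800 is not the highest, so Agent Q loses, pays nothing, and earns zero payoff.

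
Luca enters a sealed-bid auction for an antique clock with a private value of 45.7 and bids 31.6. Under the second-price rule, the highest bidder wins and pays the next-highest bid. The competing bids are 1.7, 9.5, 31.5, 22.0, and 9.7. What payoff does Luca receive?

14.2

Highest competing bid: 31.5.
Luca's bid 31.6 is the highest overall, so Luca wins and pays the second-highest bid, 31.5.
Payoff = value − price = 45.7 − 31.5 = 14.2.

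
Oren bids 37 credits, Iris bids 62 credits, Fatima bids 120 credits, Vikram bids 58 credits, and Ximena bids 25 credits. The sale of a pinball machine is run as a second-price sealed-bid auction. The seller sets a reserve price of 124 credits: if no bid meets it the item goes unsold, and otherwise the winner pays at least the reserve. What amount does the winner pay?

unsold

Sorted high to low: Fatima 120 credits > Iris 62 credits > Vikram 58 credits > Oren 37 credits > Ximena 25 credits.
The top bid 120 credits is below the reserve 124 credits, so the item goes unsold and nothing is paid.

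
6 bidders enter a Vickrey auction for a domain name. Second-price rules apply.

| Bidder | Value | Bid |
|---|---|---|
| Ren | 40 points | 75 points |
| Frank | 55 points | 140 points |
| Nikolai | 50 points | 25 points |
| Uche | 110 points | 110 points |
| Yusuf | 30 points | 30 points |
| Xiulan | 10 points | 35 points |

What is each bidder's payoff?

Payoffs: Ren 0 points, Frank -55 points, Nikolai 0 points, Uche 0 points, Yusuf 0 points, Xiulan 0 points.

Ordered from highest: Frank 140 points; Uche 110 points; Ren 75 points; Xiulan 35 points; Yusuf 30 points; Nikolai 25 points.
Frank has the top bid and wins; the price is the second-highest bid, 110 points.
Frank's payoff = 55 points − 110 points = -55 points. All other bidders lose, so their payoff is 0.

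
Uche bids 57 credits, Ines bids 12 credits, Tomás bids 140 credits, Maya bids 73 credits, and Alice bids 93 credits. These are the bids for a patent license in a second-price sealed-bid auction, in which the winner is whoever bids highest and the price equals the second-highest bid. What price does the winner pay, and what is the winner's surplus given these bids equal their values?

The winner pays 93 credits for a surplus of 47 credits.

Bids in descending order: Tomás 140 credits > Alice 93 credits > Maya 73 credits > Uche 57 credits > Ines 12 credits.
Tomás is the highest bidder, so Tomás wins.
Under the second-price rule, the price is the second-highest bid: 93 credits.
Surplus = 140 credits − 93 credits = 47 credits.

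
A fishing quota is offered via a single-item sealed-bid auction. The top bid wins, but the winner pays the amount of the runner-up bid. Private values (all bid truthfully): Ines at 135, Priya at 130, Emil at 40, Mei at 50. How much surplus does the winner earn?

Ranking the bids: Ines 135 > Priya 130 > Mei 50 > Emil 40.
Ines wins with the top bid and pays the second-highest, 130.
Surplus = 135 − 130 = 5.

5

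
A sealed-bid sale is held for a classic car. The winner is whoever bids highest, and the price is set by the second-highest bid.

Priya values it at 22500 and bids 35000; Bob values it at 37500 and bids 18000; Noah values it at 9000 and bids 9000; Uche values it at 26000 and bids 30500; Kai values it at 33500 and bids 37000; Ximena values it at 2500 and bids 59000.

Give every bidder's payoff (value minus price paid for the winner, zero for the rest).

Bids in descending order: Ximena 59000 > Kai 37000 > Priya 35000 > Uche 30500 > Bob 18000 > Noah 9000.
Ximena has the top bid and wins; the price is the second-highest bid, 37000.
Ximena's payoff = 2500 − 37000 = -34500. All other bidders lose, so their payoff is 0.

Payoffs: Priya 0, Bob 0, Noah 0, Uche 0, Kai 0, Ximena -34500.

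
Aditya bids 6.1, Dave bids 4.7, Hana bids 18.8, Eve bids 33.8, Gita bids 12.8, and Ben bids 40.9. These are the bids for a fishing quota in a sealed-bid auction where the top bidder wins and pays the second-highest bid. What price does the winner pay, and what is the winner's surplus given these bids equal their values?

Bids in descending order: Ben 40.9 > Eve 33.8 > Hana 18.8 > Gita 12.8 > Aditya 6.1 > Dave 4.7.
Ben is the highest bidder, so Ben wins.
Under the second-price rule, the price is the second-highest bid: 33.8.
Surplus = 40.9 − 33.8 = 7.1.

The winner pays 33.8 for a surplus of 7.1.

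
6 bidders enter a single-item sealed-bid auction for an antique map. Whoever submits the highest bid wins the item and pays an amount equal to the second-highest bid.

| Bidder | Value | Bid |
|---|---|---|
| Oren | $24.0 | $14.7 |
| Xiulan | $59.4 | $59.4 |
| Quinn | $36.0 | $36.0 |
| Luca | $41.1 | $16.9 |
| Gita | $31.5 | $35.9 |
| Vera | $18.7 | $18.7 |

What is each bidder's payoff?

Ordered from highest: Xiulan $59.4 > Quinn $36.0 > Gita $35.9 > Vera $18.7 > Luca $16.9 > Oren $14.7.
Xiulan has the top bid and wins; the price is the second-highest bid, $36.0.
Xiulan's payoff = $59.4 − $36.0 = $23.4. All other bidders lose, so their payoff is 0.

Oren $0.0, Xiulan $23.4, Quinn $0.0, Luca $0.0, Gita $0.0, Vera $0.0.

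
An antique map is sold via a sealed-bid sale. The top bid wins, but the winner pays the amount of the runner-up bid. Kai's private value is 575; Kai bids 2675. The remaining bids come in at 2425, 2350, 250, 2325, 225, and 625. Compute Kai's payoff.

Payoff = -1850.

Highest competing bid: 2425.
Kai's bid 2675 is the highest overall, so Kai wins and pays the second-highest bid, 2425.
Payoff = value − price = 575 − 2425 = -1850.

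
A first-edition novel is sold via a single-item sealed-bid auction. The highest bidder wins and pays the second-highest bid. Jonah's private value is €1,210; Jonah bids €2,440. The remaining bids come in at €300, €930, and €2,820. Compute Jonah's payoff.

Highest competing bid: €2,820.
Jonah's bid €2,440 is not the highest, so Jonah loses, pays nothing, and earns zero payoff.

Jonah's payoff: €0.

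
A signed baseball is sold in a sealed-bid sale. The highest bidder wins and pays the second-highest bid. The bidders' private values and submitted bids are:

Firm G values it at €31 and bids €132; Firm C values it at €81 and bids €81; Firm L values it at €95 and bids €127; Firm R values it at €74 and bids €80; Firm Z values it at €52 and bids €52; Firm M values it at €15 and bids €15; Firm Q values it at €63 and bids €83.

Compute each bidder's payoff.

Firm G -€96, Firm C €0, Firm L €0, Firm R €0, Firm Z €0, Firm M €0, Firm Q €0.

Sorted high to low: Firm G €132; Firm L €127; Firm Q €83; Firm C €81; Firm R €80; Firm Z €52; Firm M €15.
Firm G has the top bid and wins; the price is the second-highest bid, €127.
Firm G's payoff = €31 − €127 = -€96. All other bidders lose, so their payoff is 0.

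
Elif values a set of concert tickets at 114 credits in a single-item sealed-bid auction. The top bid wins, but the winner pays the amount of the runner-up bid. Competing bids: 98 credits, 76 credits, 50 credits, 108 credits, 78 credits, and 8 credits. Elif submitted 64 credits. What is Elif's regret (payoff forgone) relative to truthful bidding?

The highest competing bid is 108 credits.
Bidding truthfully at 114 credits: Elif has the top bid, wins, and pays the second-highest bid 108 credits. Payoff = 114 credits − 108 credits = 6 credits.
Bidding 64 credits: the top bid is 108 credits (a rival), so Elif loses. Payoff = 0 credits.
Regret = truthful payoff − actual payoff = 6 credits − 0 credits = 6 credits.

6 credits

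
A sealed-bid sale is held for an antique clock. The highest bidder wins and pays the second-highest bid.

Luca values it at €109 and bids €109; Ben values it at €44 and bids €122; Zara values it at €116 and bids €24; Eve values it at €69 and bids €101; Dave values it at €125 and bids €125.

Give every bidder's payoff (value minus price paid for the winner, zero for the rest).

Payoffs: Luca €0, Ben €0, Zara €0, Eve €0, Dave €3.

Bids in descending order: Dave €125 > Ben €122 > Luca €109 > Eve €101 > Zara €24.
Dave has the top bid and wins; the price is the second-highest bid, €122.
Dave's payoff = €125 − €122 = €3. All other bidders lose, so their payoff is 0.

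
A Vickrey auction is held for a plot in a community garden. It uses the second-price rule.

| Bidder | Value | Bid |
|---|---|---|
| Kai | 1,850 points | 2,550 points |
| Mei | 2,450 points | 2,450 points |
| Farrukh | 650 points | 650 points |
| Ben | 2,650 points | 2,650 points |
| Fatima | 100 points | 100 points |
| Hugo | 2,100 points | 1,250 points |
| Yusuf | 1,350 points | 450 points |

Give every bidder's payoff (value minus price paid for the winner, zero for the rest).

Payoffs: Kai 0 points, Mei 0 points, Farrukh 0 points, Ben 100 points, Fatima 0 points, Hugo 0 points, Yusuf 0 points.

Sorted high to low: Ben 2,650 points; Kai 2,550 points; Mei 2,450 points; Hugo 1,250 points; Farrukh 650 points; Yusuf 450 points; Fatima 100 points.
Ben has the top bid and wins; the price is the second-highest bid, 2,550 points.
Ben's payoff = 2,650 points − 2,550 points = 100 points. All other bidders lose, so their payoff is 0.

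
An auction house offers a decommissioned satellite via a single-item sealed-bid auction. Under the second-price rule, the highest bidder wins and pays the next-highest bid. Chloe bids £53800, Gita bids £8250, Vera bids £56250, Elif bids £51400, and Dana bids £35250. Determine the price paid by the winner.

Ordered from highest: Vera £56250 > Chloe £53800 > Elif £51400 > Dana £35250 > Gita £8250.
Vera has the highest bid, so Vera wins.
The second-highest bid is £53800, so that is what Vera pays.

Price paid: £53800.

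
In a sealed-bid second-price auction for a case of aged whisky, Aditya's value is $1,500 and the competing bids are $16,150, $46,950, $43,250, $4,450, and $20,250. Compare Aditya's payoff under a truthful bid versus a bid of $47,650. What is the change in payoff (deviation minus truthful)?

Change in payoff: -$45,450.

The highest competing bid is $46,950.
Bidding truthfully at $1,500: the top bid is $46,950 (a rival), so Aditya loses. Payoff = $0.
Bidding $47,650: Aditya has the top bid, wins, and pays the second-highest bid $46,950. Payoff = $1,500 − $46,950 = -$45,450.
Change = -$45,450 − $0 = -$45,450.
Deviating from a truthful bid can only lose payoff in a second-price auction — never gain.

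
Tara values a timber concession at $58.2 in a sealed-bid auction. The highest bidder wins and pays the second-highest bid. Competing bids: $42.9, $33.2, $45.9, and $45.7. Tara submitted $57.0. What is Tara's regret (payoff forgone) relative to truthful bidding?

The highest competing bid is $45.9.
Bidding truthfully at $58.2: Tara has the top bid, wins, and pays the second-highest bid $45.9. Payoff = $58.2 − $45.9 = $12.3.
Bidding $57.0: Tara has the top bid, wins, and pays the second-highest bid $45.9. Payoff = $58.2 − $45.9 = $12.3.
Regret = truthful payoff − actual payoff = $12.3 − $12.3 = $0.0.

$0.0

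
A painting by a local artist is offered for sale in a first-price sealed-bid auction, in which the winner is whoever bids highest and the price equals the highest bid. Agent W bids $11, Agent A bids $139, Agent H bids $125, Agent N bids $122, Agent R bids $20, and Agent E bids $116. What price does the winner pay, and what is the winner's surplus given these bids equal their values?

Sorted high to low: Agent A $139; Agent H $125; Agent N $122; Agent E $116; Agent R $20; Agent W $11.
Agent A is the highest bidder, so Agent A wins.
Under the first-price rule, the price is the highest bid: $139.
Surplus = $139 − $139 = $0.

Price $139; surplus $0.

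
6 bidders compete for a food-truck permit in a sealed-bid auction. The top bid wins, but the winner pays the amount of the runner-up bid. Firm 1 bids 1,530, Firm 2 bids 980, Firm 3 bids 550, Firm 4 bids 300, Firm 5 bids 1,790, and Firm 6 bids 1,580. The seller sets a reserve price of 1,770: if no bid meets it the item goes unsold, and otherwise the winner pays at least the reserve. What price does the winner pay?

Ordered from highest: Firm 5 1,790 > Firm 6 1,580 > Firm 1 1,530 > Firm 2 980 > Firm 3 550 > Firm 4 300.
Firm 5 has the highest bid, so Firm 5 wins.
The second-highest bid is 1,580, but the reserve 1,770 is higher, so the price is the reserve.

Price paid: 1,770.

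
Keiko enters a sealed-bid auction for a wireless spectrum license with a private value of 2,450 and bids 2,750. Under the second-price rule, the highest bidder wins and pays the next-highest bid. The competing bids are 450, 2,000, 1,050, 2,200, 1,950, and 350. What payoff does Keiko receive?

Highest competing bid: 2,200.
Keiko's bid 2,750 is the highest overall, so Keiko wins and pays the second-highest bid, 2,200.
Payoff = value − price = 2,450 − 2,200 = 250.

250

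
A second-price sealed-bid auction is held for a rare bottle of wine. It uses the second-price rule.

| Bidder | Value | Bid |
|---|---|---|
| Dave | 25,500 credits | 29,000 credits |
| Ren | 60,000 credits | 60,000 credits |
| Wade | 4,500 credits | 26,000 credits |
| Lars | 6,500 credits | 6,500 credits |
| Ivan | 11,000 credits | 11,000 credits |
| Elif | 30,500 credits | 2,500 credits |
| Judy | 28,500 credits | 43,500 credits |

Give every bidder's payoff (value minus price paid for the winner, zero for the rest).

Payoffs: Dave 0 credits, Ren 16,500 credits, Wade 0 credits, Lars 0 credits, Ivan 0 credits, Elif 0 credits, Judy 0 credits.

Sorted high to low: Ren 60,000 credits > Judy 43,500 credits > Dave 29,000 credits > Wade 26,000 credits > Ivan 11,000 credits > Lars 6,500 credits > Elif 2,500 credits.
Ren has the top bid and wins; the price is the second-highest bid, 43,500 credits.
Ren's payoff = 60,000 credits − 43,500 credits = 16,500 credits. All other bidders lose, so their payoff is 0.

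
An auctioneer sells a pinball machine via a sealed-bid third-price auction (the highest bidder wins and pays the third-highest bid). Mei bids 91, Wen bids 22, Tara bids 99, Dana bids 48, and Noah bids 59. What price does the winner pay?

Ordered from highest: Tara 99; Mei 91; Noah 59; Dana 48; Wen 22.
Tara is the highest bidder, so Tara wins.
Under the third-price rule, the price is the third-highest bid: 59.

59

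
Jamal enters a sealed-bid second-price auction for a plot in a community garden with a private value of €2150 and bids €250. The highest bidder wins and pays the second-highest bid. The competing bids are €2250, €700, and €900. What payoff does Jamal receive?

Payoff = €0.

Highest competing bid: €2250.
Jamal's bid €250 is not the highest, so Jamal loses, pays nothing, and earns zero payoff.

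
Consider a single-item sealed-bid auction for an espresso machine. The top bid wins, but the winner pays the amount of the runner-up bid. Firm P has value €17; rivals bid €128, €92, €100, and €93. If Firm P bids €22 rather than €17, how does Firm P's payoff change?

€0

The highest competing bid is €128.
Bidding truthfully at €17: the top bid is €128 (a rival), so Firm P loses. Payoff = €0.
Bidding €22: the top bid is €128 (a rival), so Firm P loses. Payoff = €0.
Change = €0 − €0 = €0.
The bid only affects whether you win, not the price — here both bids land on the same side of the top rival bid, so the deviation is payoff-neutral.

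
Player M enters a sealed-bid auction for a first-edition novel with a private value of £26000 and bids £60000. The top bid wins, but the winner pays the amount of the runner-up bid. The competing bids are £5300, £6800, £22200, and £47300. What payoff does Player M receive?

Highest competing bid: £47300.
Player M's bid £60000 is the highest overall, so Player M wins and pays the second-highest bid, £47300.
Payoff = value − price = £26000 − £47300 = -£21300.

Payoff = -£21300.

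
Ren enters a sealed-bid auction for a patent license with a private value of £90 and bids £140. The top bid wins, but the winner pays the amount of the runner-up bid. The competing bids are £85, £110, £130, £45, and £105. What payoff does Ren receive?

Ren's payoff: -£40.

Highest competing bid: £130.
Ren's bid £140 is the highest overall, so Ren wins and pays the second-highest bid, £130.
Payoff = value − price = £90 − £130 = -£40.
Overbidding won the item at a price above value — truthful bidding would have avoided this loss.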